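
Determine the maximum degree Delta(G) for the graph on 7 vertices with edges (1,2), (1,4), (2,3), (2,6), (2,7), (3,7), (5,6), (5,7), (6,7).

Step 1: Count edges incident to each vertex:
  deg(1) = 2 (neighbors: 2, 4)
  deg(2) = 4 (neighbors: 1, 3, 6, 7)
  deg(3) = 2 (neighbors: 2, 7)
  deg(4) = 1 (neighbors: 1)
  deg(5) = 2 (neighbors: 6, 7)
  deg(6) = 3 (neighbors: 2, 5, 7)
  deg(7) = 4 (neighbors: 2, 3, 5, 6)

Step 2: Find maximum:
  max(2, 4, 2, 1, 2, 3, 4) = 4 (vertex 2)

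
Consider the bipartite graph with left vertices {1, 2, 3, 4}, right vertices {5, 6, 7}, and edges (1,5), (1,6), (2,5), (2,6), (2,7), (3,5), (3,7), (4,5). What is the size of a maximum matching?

Step 1: List the neighbors of each left vertex:
  1: 5, 6
  2: 5, 6, 7
  3: 5, 7
  4: 5

Step 2: Greedily match left vertices, then look for augmenting paths:
  Match 1 -- 5
  Match 2 -- 6
  Match 3 -- 7
  No augmenting path remains.

Step 3: Verify this is maximum:
  Matching size 3 = min(|L|, |R|) = min(4, 3), which is an upper bound, so this matching is maximum.

Maximum matching: {(1,5), (2,6), (3,7)}
Size: 3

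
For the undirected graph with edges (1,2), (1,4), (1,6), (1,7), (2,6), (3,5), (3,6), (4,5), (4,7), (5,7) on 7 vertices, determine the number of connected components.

Step 1: Build adjacency list from edges:
  1: 2, 4, 6, 7
  2: 1, 6
  3: 5, 6
  4: 1, 5, 7
  5: 3, 4, 7
  6: 1, 2, 3
  7: 1, 4, 5

Step 2: Run BFS/DFS from vertex 1:
  Visited: {1, 2, 4, 6, 7, 5, 3}
  Reached 7 of 7 vertices

Step 3: All 7 vertices reached from vertex 1, so the graph is connected.
Number of connected components: 1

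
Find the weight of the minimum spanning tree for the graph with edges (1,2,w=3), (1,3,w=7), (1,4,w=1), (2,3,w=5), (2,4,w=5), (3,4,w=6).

Apply Kruskal's algorithm (sort edges by weight, add if no cycle):

Sorted edges by weight:
  (1,4) w=1
  (1,2) w=3
  (2,3) w=5
  (2,4) w=5
  (3,4) w=6
  (1,3) w=7

Add edge (1,4) w=1 -- no cycle. Running total: 1
Add edge (1,2) w=3 -- no cycle. Running total: 4
Add edge (2,3) w=5 -- no cycle. Running total: 9

MST edges: (1,4,w=1), (1,2,w=3), (2,3,w=5)
Total MST weight: 1 + 3 + 5 = 9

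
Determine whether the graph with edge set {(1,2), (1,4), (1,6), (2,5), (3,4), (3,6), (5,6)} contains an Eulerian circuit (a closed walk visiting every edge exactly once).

Step 1: Find the degree of each vertex:
  deg(1) = 3
  deg(2) = 2
  deg(3) = 2
  deg(4) = 2
  deg(5) = 2
  deg(6) = 3

Step 2: Count vertices with odd degree:
  Odd-degree vertices: 1, 6 (2 total)

Step 3: Apply Euler's theorem:
  - Eulerian circuit exists iff graph is connected and all vertices have even degree
  - Eulerian path exists iff graph is connected and has 0 or 2 odd-degree vertices

Graph is connected with exactly 2 odd-degree vertices (1, 6).
Eulerian path exists (starting and ending at the odd-degree vertices), but no Eulerian circuit.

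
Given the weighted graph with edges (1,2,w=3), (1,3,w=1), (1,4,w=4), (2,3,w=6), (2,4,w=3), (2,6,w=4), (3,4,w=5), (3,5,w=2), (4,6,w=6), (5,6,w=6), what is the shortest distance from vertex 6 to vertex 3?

Step 1: Build adjacency list with weights:
  1: 2(w=3), 3(w=1), 4(w=4)
  2: 1(w=3), 3(w=6), 4(w=3), 6(w=4)
  3: 1(w=1), 2(w=6), 4(w=5), 5(w=2)
  4: 1(w=4), 2(w=3), 3(w=5), 6(w=6)
  5: 3(w=2), 6(w=6)
  6: 2(w=4), 4(w=6), 5(w=6)

Step 2: Apply Dijkstra's algorithm from vertex 6:
  Visit vertex 6 (distance=0)
    Update dist[2] = 4
    Update dist[4] = 6
    Update dist[5] = 6
  Visit vertex 2 (distance=4)
    Update dist[1] = 7
    Update dist[3] = 10
  Visit vertex 4 (distance=6)
  Visit vertex 5 (distance=6)
    Update dist[3] = 8
  Visit vertex 1 (distance=7)
  Visit vertex 3 (distance=8)

Step 3: Shortest path: 6 -> 5 -> 3
Total weight: 6 + 2 = 8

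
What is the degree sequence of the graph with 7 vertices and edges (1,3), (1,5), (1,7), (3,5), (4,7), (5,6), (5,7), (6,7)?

Step 1: Count edges incident to each vertex:
  deg(1) = 3 (neighbors: 3, 5, 7)
  deg(2) = 0 (neighbors: none)
  deg(3) = 2 (neighbors: 1, 5)
  deg(4) = 1 (neighbors: 7)
  deg(5) = 4 (neighbors: 1, 3, 6, 7)
  deg(6) = 2 (neighbors: 5, 7)
  deg(7) = 4 (neighbors: 1, 4, 5, 6)

Step 2: Sort degrees in non-increasing order:
  Degrees: [3, 0, 2, 1, 4, 2, 4] -> sorted: [4, 4, 3, 2, 2, 1, 0]

Degree sequence: [4, 4, 3, 2, 2, 1, 0]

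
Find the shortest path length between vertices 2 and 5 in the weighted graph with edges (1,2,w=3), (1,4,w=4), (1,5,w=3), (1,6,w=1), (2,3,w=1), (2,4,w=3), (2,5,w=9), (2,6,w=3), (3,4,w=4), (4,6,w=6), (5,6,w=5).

Step 1: Build adjacency list with weights:
  1: 2(w=3), 4(w=4), 5(w=3), 6(w=1)
  2: 1(w=3), 3(w=1), 4(w=3), 5(w=9), 6(w=3)
  3: 2(w=1), 4(w=4)
  4: 1(w=4), 2(w=3), 3(w=4), 6(w=6)
  5: 1(w=3), 2(w=9), 6(w=5)
  6: 1(w=1), 2(w=3), 4(w=6), 5(w=5)

Step 2: Apply Dijkstra's algorithm from vertex 2:
  Visit vertex 2 (distance=0)
    Update dist[1] = 3
    Update dist[3] = 1
    Update dist[4] = 3
    Update dist[5] = 9
    Update dist[6] = 3
  Visit vertex 3 (distance=1)
  Visit vertex 1 (distance=3)
    Update dist[5] = 6
  Visit vertex 4 (distance=3)
  Visit vertex 6 (distance=3)
  Visit vertex 5 (distance=6)

Step 3: Shortest path: 2 -> 1 -> 5
Total weight: 3 + 3 = 6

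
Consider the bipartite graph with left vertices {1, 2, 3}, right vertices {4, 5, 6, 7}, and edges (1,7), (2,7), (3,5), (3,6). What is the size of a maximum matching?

Step 1: List the neighbors of each left vertex:
  1: 7
  2: 7
  3: 5, 6

Step 2: Greedily match left vertices, then look for augmenting paths:
  Match 1 -- 7
  Match 3 -- 5
  No augmenting path remains.

Step 3: Verify this is maximum:
  Matching has size 2. The vertex set {3, 7} covers every edge and has size 2; any matching has at most one edge per cover vertex, so 2 is maximum (König's theorem).

Maximum matching: {(1,7), (3,5)}
Size: 2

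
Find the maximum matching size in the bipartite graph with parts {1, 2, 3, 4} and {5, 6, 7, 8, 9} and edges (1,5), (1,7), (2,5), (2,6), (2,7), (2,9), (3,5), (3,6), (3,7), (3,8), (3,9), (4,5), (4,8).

Step 1: List the neighbors of each left vertex:
  1: 5, 7
  2: 5, 6, 7, 9
  3: 5, 6, 7, 8, 9
  4: 5, 8

Step 2: Greedily match left vertices, then look for augmenting paths:
  Match 1 -- 5
  Match 2 -- 6
  Match 3 -- 7
  Match 4 -- 8
  No augmenting path remains.

Step 3: Verify this is maximum:
  Matching size 4 = min(|L|, |R|) = min(4, 5), which is an upper bound, so this matching is maximum.

Maximum matching: {(1,5), (2,6), (3,7), (4,8)}
Size: 4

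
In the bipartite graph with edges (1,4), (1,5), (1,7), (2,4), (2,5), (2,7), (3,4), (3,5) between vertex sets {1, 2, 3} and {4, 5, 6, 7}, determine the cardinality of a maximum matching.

Step 1: List the neighbors of each left vertex:
  1: 4, 5, 7
  2: 4, 5, 7
  3: 4, 5

Step 2: Greedily match left vertices, then look for augmenting paths:
  Match 1 -- 7
  Match 2 -- 5
  Match 3 -- 4
  No augmenting path remains.

Step 3: Verify this is maximum:
  Matching size 3 = min(|L|, |R|) = min(3, 4), which is an upper bound, so this matching is maximum.

Maximum matching: {(1,7), (2,5), (3,4)}
Size: 3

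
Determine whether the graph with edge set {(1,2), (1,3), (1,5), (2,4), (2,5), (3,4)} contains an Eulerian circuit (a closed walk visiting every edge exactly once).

Step 1: Find the degree of each vertex:
  deg(1) = 3
  deg(2) = 3
  deg(3) = 2
  deg(4) = 2
  deg(5) = 2

Step 2: Count vertices with odd degree:
  Odd-degree vertices: 1, 2 (2 total)

Step 3: Apply Euler's theorem:
  - Eulerian circuit exists iff graph is connected and all vertices have even degree
  - Eulerian path exists iff graph is connected and has 0 or 2 odd-degree vertices

Graph is connected with exactly 2 odd-degree vertices (1, 2).
Eulerian path exists (starting and ending at the odd-degree vertices), but no Eulerian circuit.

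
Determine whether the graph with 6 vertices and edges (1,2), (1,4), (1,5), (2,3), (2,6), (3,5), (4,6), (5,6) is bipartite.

Step 1: Attempt 2-coloring using BFS:
  Start at vertex 1, assign color 0
  Color vertex 2 with color 1 (neighbor of 1)
  Color vertex 4 with color 1 (neighbor of 1)
  Color vertex 5 with color 1 (neighbor of 1)
  Color vertex 3 with color 0 (neighbor of 2)
  Color vertex 6 with color 0 (neighbor of 2)

Step 2: 2-coloring succeeded. No conflicts found.
  Set A (color 0): {1, 3, 6}
  Set B (color 1): {2, 4, 5}

The graph is bipartite with partition {1, 3, 6}, {2, 4, 5}.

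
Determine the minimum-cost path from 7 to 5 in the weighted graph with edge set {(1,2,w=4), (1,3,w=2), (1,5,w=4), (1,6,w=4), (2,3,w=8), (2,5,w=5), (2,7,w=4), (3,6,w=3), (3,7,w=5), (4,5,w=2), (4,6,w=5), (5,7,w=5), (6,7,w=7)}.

Step 1: Build adjacency list with weights:
  1: 2(w=4), 3(w=2), 5(w=4), 6(w=4)
  2: 1(w=4), 3(w=8), 5(w=5), 7(w=4)
  3: 1(w=2), 2(w=8), 6(w=3), 7(w=5)
  4: 5(w=2), 6(w=5)
  5: 1(w=4), 2(w=5), 4(w=2), 7(w=5)
  6: 1(w=4), 3(w=3), 4(w=5), 7(w=7)
  7: 2(w=4), 3(w=5), 5(w=5), 6(w=7)

Step 2: Apply Dijkstra's algorithm from vertex 7:
  Visit vertex 7 (distance=0)
    Update dist[2] = 4
    Update dist[3] = 5
    Update dist[5] = 5
    Update dist[6] = 7
  Visit vertex 2 (distance=4)
    Update dist[1] = 8
  Visit vertex 3 (distance=5)
    Update dist[1] = 7
  Visit vertex 5 (distance=5)
    Update dist[4] = 7

Step 3: Shortest path: 7 -> 5
Total weight: 5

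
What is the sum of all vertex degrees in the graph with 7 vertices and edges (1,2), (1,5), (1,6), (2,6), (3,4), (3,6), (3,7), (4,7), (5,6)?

Step 1: Count edges incident to each vertex:
  deg(1) = 3 (neighbors: 2, 5, 6)
  deg(2) = 2 (neighbors: 1, 6)
  deg(3) = 3 (neighbors: 4, 6, 7)
  deg(4) = 2 (neighbors: 3, 7)
  deg(5) = 2 (neighbors: 1, 6)
  deg(6) = 4 (neighbors: 1, 2, 3, 5)
  deg(7) = 2 (neighbors: 3, 4)

Step 2: Sum all degrees:
  3 + 2 + 3 + 2 + 2 + 4 + 2 = 18

Verification: sum of degrees = 2 * |E| = 2 * 9 = 18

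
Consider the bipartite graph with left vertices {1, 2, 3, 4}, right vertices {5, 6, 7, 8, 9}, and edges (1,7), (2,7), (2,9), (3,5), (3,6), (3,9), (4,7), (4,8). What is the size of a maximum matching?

Step 1: List the neighbors of each left vertex:
  1: 7
  2: 7, 9
  3: 5, 6, 9
  4: 7, 8

Step 2: Greedily match left vertices, then look for augmenting paths:
  Match 1 -- 7
  Match 2 -- 9
  Match 3 -- 5
  Match 4 -- 8
  No augmenting path remains.

Step 3: Verify this is maximum:
  Matching size 4 = min(|L|, |R|) = min(4, 5), which is an upper bound, so this matching is maximum.

Maximum matching: {(1,7), (2,9), (3,5), (4,8)}
Size: 4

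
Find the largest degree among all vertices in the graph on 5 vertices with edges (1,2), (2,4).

Step 1: Count edges incident to each vertex:
  deg(1) = 1 (neighbors: 2)
  deg(2) = 2 (neighbors: 1, 4)
  deg(3) = 0 (neighbors: none)
  deg(4) = 1 (neighbors: 2)
  deg(5) = 0 (neighbors: none)

Step 2: Find maximum:
  max(1, 2, 0, 1, 0) = 2 (vertex 2)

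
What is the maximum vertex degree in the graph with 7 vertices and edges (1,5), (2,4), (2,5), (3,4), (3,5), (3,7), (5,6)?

Step 1: Count edges incident to each vertex:
  deg(1) = 1 (neighbors: 5)
  deg(2) = 2 (neighbors: 4, 5)
  deg(3) = 3 (neighbors: 4, 5, 7)
  deg(4) = 2 (neighbors: 2, 3)
  deg(5) = 4 (neighbors: 1, 2, 3, 6)
  deg(6) = 1 (neighbors: 5)
  deg(7) = 1 (neighbors: 3)

Step 2: Find maximum:
  max(1, 2, 3, 2, 4, 1, 1) = 4 (vertex 5)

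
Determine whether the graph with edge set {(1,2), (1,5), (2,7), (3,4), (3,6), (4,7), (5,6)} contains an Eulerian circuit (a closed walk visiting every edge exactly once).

Step 1: Find the degree of each vertex:
  deg(1) = 2
  deg(2) = 2
  deg(3) = 2
  deg(4) = 2
  deg(5) = 2
  deg(6) = 2
  deg(7) = 2

Step 2: Count vertices with odd degree:
  All vertices have even degree (0 odd-degree vertices)

Step 3: Apply Euler's theorem:
  - Eulerian circuit exists iff graph is connected and all vertices have even degree
  - Eulerian path exists iff graph is connected and has 0 or 2 odd-degree vertices

Graph is connected with 0 odd-degree vertices.
Both Eulerian circuit and Eulerian path exist.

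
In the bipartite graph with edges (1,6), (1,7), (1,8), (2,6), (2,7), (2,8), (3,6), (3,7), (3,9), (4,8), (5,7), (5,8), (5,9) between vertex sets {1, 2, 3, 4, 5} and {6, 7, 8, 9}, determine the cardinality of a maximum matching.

Step 1: List the neighbors of each left vertex:
  1: 6, 7, 8
  2: 6, 7, 8
  3: 6, 7, 9
  4: 8
  5: 7, 8, 9

Step 2: Greedily match left vertices, then look for augmenting paths:
  Match 1 -- 6
  Match 2 -- 7
  Match 3 -- 9
  Match 4 -- 8
  No augmenting path remains.

Step 3: Verify this is maximum:
  Matching size 4 = min(|L|, |R|) = min(5, 4), which is an upper bound, so this matching is maximum.

Maximum matching: {(1,6), (2,7), (3,9), (4,8)}
Size: 4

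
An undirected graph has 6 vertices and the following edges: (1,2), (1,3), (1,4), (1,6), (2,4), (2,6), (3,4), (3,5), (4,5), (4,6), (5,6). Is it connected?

Step 1: Build adjacency list from edges:
  1: 2, 3, 4, 6
  2: 1, 4, 6
  3: 1, 4, 5
  4: 1, 2, 3, 5, 6
  5: 3, 4, 6
  6: 1, 2, 4, 5

Step 2: Run BFS/DFS from vertex 1:
  Visited: {1, 2, 3, 4, 6, 5}
  Reached 6 of 6 vertices

Step 3: All 6 vertices reached from vertex 1, so the graph is connected.
Answer: Yes, the graph is connected.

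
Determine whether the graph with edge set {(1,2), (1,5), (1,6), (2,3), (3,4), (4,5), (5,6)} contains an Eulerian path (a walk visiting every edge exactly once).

Step 1: Find the degree of each vertex:
  deg(1) = 3
  deg(2) = 2
  deg(3) = 2
  deg(4) = 2
  deg(5) = 3
  deg(6) = 2

Step 2: Count vertices with odd degree:
  Odd-degree vertices: 1, 5 (2 total)

Step 3: Apply Euler's theorem:
  - Eulerian circuit exists iff graph is connected and all vertices have even degree
  - Eulerian path exists iff graph is connected and has 0 or 2 odd-degree vertices

Graph is connected with exactly 2 odd-degree vertices (1, 5).
Eulerian path exists (starting and ending at the odd-degree vertices), but no Eulerian circuit.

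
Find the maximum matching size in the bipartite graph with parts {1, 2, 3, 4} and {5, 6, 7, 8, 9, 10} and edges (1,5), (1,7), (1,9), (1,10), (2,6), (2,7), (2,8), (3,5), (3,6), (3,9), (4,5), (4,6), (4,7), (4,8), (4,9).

Step 1: List the neighbors of each left vertex:
  1: 5, 7, 9, 10
  2: 6, 7, 8
  3: 5, 6, 9
  4: 5, 6, 7, 8, 9

Step 2: Greedily match left vertices, then look for augmenting paths:
  Match 1 -- 5
  Match 2 -- 6
  Match 3 -- 9
  Match 4 -- 7
  No augmenting path remains.

Step 3: Verify this is maximum:
  Matching size 4 = min(|L|, |R|) = min(4, 6), which is an upper bound, so this matching is maximum.

Maximum matching: {(1,5), (2,6), (3,9), (4,7)}
Size: 4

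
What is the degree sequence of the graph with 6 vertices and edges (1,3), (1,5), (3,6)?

Step 1: Count edges incident to each vertex:
  deg(1) = 2 (neighbors: 3, 5)
  deg(2) = 0 (neighbors: none)
  deg(3) = 2 (neighbors: 1, 6)
  deg(4) = 0 (neighbors: none)
  deg(5) = 1 (neighbors: 1)
  deg(6) = 1 (neighbors: 3)

Step 2: Sort degrees in non-increasing order:
  Degrees: [2, 0, 2, 0, 1, 1] -> sorted: [2, 2, 1, 1, 0, 0]

Degree sequence: [2, 2, 1, 1, 0, 0]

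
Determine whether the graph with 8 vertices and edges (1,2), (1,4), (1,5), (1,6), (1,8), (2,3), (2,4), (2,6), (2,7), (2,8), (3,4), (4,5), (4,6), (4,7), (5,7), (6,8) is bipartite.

Step 1: Attempt 2-coloring using BFS:
  Start at vertex 1, assign color 0
  Color vertex 2 with color 1 (neighbor of 1)
  Color vertex 4 with color 1 (neighbor of 1)
  Color vertex 5 with color 1 (neighbor of 1)
  Color vertex 6 with color 1 (neighbor of 1)
  Color vertex 8 with color 1 (neighbor of 1)
  Color vertex 3 with color 0 (neighbor of 2)

Step 2: Conflict found! Vertices 2 and 4 are adjacent but have the same color.
This means the graph contains an odd cycle.

The graph is NOT bipartite.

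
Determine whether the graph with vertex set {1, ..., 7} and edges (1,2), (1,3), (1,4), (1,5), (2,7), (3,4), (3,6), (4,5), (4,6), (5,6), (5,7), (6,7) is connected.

Step 1: Build adjacency list from edges:
  1: 2, 3, 4, 5
  2: 1, 7
  3: 1, 4, 6
  4: 1, 3, 5, 6
  5: 1, 4, 6, 7
  6: 3, 4, 5, 7
  7: 2, 5, 6

Step 2: Run BFS/DFS from vertex 1:
  Visited: {1, 2, 3, 4, 5, 7, 6}
  Reached 7 of 7 vertices

Step 3: All 7 vertices reached from vertex 1, so the graph is connected.
Answer: Yes, the graph is connected.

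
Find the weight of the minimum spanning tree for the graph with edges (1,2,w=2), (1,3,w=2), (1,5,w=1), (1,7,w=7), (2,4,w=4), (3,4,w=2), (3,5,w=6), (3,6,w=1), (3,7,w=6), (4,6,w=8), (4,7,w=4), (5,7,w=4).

Apply Kruskal's algorithm (sort edges by weight, add if no cycle):

Sorted edges by weight:
  (1,5) w=1
  (3,6) w=1
  (1,2) w=2
  (1,3) w=2
  (3,4) w=2
  (2,4) w=4
  (4,7) w=4
  (5,7) w=4
  (3,5) w=6
  (3,7) w=6
  (1,7) w=7
  (4,6) w=8

Add edge (1,5) w=1 -- no cycle. Running total: 1
Add edge (3,6) w=1 -- no cycle. Running total: 2
Add edge (1,2) w=2 -- no cycle. Running total: 4
Add edge (1,3) w=2 -- no cycle. Running total: 6
Add edge (3,4) w=2 -- no cycle. Running total: 8
Skip edge (2,4) w=4 -- would create cycle
Add edge (4,7) w=4 -- no cycle. Running total: 12

MST edges: (1,5,w=1), (3,6,w=1), (1,2,w=2), (1,3,w=2), (3,4,w=2), (4,7,w=4)
Total MST weight: 1 + 1 + 2 + 2 + 2 + 4 = 12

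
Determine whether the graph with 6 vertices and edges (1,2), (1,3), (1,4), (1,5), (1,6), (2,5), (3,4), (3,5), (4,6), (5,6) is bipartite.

Step 1: Attempt 2-coloring using BFS:
  Start at vertex 1, assign color 0
  Color vertex 2 with color 1 (neighbor of 1)
  Color vertex 3 with color 1 (neighbor of 1)
  Color vertex 4 with color 1 (neighbor of 1)
  Color vertex 5 with color 1 (neighbor of 1)
  Color vertex 6 with color 1 (neighbor of 1)

Step 2: Conflict found! Vertices 2 and 5 are adjacent but have the same color.
This means the graph contains an odd cycle.

The graph is NOT bipartite.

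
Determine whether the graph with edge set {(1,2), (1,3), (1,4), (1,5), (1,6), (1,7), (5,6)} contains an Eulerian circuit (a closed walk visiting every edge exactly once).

Step 1: Find the degree of each vertex:
  deg(1) = 6
  deg(2) = 1
  deg(3) = 1
  deg(4) = 1
  deg(5) = 2
  deg(6) = 2
  deg(7) = 1

Step 2: Count vertices with odd degree:
  Odd-degree vertices: 2, 3, 4, 7 (4 total)

Step 3: Apply Euler's theorem:
  - Eulerian circuit exists iff graph is connected and all vertices have even degree
  - Eulerian path exists iff graph is connected and has 0 or 2 odd-degree vertices

Graph has 4 odd-degree vertices (need 0 or 2).
Neither Eulerian path nor Eulerian circuit exists.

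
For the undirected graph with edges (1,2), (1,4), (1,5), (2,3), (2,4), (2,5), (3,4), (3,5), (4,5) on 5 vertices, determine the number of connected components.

Step 1: Build adjacency list from edges:
  1: 2, 4, 5
  2: 1, 3, 4, 5
  3: 2, 4, 5
  4: 1, 2, 3, 5
  5: 1, 2, 3, 4

Step 2: Run BFS/DFS from vertex 1:
  Visited: {1, 2, 4, 5, 3}
  Reached 5 of 5 vertices

Step 3: All 5 vertices reached from vertex 1, so the graph is connected.
Number of connected components: 1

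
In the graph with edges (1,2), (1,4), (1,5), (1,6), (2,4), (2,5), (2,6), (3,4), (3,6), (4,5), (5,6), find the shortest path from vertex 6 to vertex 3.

Step 1: Build adjacency list:
  1: 2, 4, 5, 6
  2: 1, 4, 5, 6
  3: 4, 6
  4: 1, 2, 3, 5
  5: 1, 2, 4, 6
  6: 1, 2, 3, 5

Step 2: BFS from vertex 6 to find shortest path to 3:
  vertex 1 reached at distance 1
  vertex 2 reached at distance 1
  vertex 3 reached at distance 1

Step 3: Shortest path: 6 -> 3
Path length: 1 edge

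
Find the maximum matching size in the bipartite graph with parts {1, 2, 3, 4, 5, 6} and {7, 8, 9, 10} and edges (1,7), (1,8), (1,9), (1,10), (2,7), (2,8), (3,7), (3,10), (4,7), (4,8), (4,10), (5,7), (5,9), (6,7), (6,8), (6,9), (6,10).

Step 1: List the neighbors of each left vertex:
  1: 7, 8, 9, 10
  2: 7, 8
  3: 7, 10
  4: 7, 8, 10
  5: 7, 9
  6: 7, 8, 9, 10

Step 2: Greedily match left vertices, then look for augmenting paths:
  Match 1 -- 7
  Match 2 -- 8
  Match 3 -- 10
  Match 5 -- 9
  No augmenting path remains.

Step 3: Verify this is maximum:
  Matching size 4 = min(|L|, |R|) = min(6, 4), which is an upper bound, so this matching is maximum.

Maximum matching: {(1,7), (2,8), (3,10), (5,9)}
Size: 4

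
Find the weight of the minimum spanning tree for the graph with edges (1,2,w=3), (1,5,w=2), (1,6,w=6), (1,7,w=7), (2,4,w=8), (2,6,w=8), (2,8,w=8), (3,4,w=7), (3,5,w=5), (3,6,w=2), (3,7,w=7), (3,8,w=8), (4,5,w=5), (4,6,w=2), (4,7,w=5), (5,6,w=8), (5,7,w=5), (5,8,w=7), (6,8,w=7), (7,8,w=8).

Apply Kruskal's algorithm (sort edges by weight, add if no cycle):

Sorted edges by weight:
  (1,5) w=2
  (3,6) w=2
  (4,6) w=2
  (1,2) w=3
  (3,5) w=5
  (4,5) w=5
  (4,7) w=5
  (5,7) w=5
  (1,6) w=6
  (1,7) w=7
  (3,4) w=7
  (3,7) w=7
  (5,8) w=7
  (6,8) w=7
  (2,8) w=8
  (2,4) w=8
  (2,6) w=8
  (3,8) w=8
  (5,6) w=8
  (7,8) w=8

Add edge (1,5) w=2 -- no cycle. Running total: 2
Add edge (3,6) w=2 -- no cycle. Running total: 4
Add edge (4,6) w=2 -- no cycle. Running total: 6
Add edge (1,2) w=3 -- no cycle. Running total: 9
Add edge (3,5) w=5 -- no cycle. Running total: 14
Skip edge (4,5) w=5 -- would create cycle
Add edge (4,7) w=5 -- no cycle. Running total: 19
Skip edge (5,7) w=5 -- would create cycle
Skip edge (1,6) w=6 -- would create cycle
Skip edge (1,7) w=7 -- would create cycle
Skip edge (3,4) w=7 -- would create cycle
Skip edge (3,7) w=7 -- would create cycle
Add edge (5,8) w=7 -- no cycle. Running total: 26

MST edges: (1,5,w=2), (3,6,w=2), (4,6,w=2), (1,2,w=3), (3,5,w=5), (4,7,w=5), (5,8,w=7)
Total MST weight: 2 + 2 + 2 + 3 + 5 + 5 + 7 = 26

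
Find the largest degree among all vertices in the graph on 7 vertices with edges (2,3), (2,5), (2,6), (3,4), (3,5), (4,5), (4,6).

Step 1: Count edges incident to each vertex:
  deg(1) = 0 (neighbors: none)
  deg(2) = 3 (neighbors: 3, 5, 6)
  deg(3) = 3 (neighbors: 2, 4, 5)
  deg(4) = 3 (neighbors: 3, 5, 6)
  deg(5) = 3 (neighbors: 2, 3, 4)
  deg(6) = 2 (neighbors: 2, 4)
  deg(7) = 0 (neighbors: none)

Step 2: Find maximum:
  max(0, 3, 3, 3, 3, 2, 0) = 3 (vertex 2)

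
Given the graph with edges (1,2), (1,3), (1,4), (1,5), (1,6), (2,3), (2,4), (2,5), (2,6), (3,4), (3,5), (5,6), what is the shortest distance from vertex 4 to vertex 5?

Step 1: Build adjacency list:
  1: 2, 3, 4, 5, 6
  2: 1, 3, 4, 5, 6
  3: 1, 2, 4, 5
  4: 1, 2, 3
  5: 1, 2, 3, 6
  6: 1, 2, 5

Step 2: BFS from vertex 4 to find shortest path to 5:
  vertex 1 reached at distance 1
  vertex 2 reached at distance 1
  vertex 3 reached at distance 1
  vertex 5 reached at distance 2

Step 3: Shortest path: 4 -> 3 -> 5
Path length: 2 edges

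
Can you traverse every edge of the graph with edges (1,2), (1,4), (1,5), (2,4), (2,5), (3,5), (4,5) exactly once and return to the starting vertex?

Step 1: Find the degree of each vertex:
  deg(1) = 3
  deg(2) = 3
  deg(3) = 1
  deg(4) = 3
  deg(5) = 4

Step 2: Count vertices with odd degree:
  Odd-degree vertices: 1, 2, 3, 4 (4 total)

Step 3: Apply Euler's theorem:
  - Eulerian circuit exists iff graph is connected and all vertices have even degree
  - Eulerian path exists iff graph is connected and has 0 or 2 odd-degree vertices

Graph has 4 odd-degree vertices (need 0 or 2).
Neither Eulerian path nor Eulerian circuit exists.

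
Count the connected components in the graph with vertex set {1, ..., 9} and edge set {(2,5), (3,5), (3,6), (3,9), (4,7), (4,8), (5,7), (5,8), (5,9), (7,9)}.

Step 1: Build adjacency list from edges:
  1: (none)
  2: 5
  3: 5, 6, 9
  4: 7, 8
  5: 2, 3, 7, 8, 9
  6: 3
  7: 4, 5, 9
  8: 4, 5
  9: 3, 5, 7

Step 2: Run BFS/DFS from vertex 1:
  Visited: {1}
  Reached 1 of 9 vertices

Step 3: Only 1 of 9 vertices reached. Graph is disconnected.
Connected components: {1}, {2, 3, 4, 5, 6, 7, 8, 9}
Number of connected components: 2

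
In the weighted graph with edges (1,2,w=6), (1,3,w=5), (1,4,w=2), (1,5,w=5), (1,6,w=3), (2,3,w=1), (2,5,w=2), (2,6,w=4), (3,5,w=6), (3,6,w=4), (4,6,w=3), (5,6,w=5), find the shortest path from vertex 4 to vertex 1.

Step 1: Build adjacency list with weights:
  1: 2(w=6), 3(w=5), 4(w=2), 5(w=5), 6(w=3)
  2: 1(w=6), 3(w=1), 5(w=2), 6(w=4)
  3: 1(w=5), 2(w=1), 5(w=6), 6(w=4)
  4: 1(w=2), 6(w=3)
  5: 1(w=5), 2(w=2), 3(w=6), 6(w=5)
  6: 1(w=3), 2(w=4), 3(w=4), 4(w=3), 5(w=5)

Step 2: Apply Dijkstra's algorithm from vertex 4:
  Visit vertex 4 (distance=0)
    Update dist[1] = 2
    Update dist[6] = 3
  Visit vertex 1 (distance=2)
    Update dist[2] = 8
    Update dist[3] = 7
    Update dist[5] = 7

Step 3: Shortest path: 4 -> 1
Total weight: 2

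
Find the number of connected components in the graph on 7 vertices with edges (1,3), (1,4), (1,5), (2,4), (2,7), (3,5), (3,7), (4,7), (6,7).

Step 1: Build adjacency list from edges:
  1: 3, 4, 5
  2: 4, 7
  3: 1, 5, 7
  4: 1, 2, 7
  5: 1, 3
  6: 7
  7: 2, 3, 4, 6

Step 2: Run BFS/DFS from vertex 1:
  Visited: {1, 3, 4, 5, 7, 2, 6}
  Reached 7 of 7 vertices

Step 3: All 7 vertices reached from vertex 1, so the graph is connected.
Number of connected components: 1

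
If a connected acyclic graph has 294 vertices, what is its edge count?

A tree on n vertices always has exactly n - 1 edges.
For n = 294: edges = 294 - 1 = 293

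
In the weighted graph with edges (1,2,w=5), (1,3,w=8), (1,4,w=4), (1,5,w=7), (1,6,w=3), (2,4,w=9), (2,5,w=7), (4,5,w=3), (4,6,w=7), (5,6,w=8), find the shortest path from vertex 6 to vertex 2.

Step 1: Build adjacency list with weights:
  1: 2(w=5), 3(w=8), 4(w=4), 5(w=7), 6(w=3)
  2: 1(w=5), 4(w=9), 5(w=7)
  3: 1(w=8)
  4: 1(w=4), 2(w=9), 5(w=3), 6(w=7)
  5: 1(w=7), 2(w=7), 4(w=3), 6(w=8)
  6: 1(w=3), 4(w=7), 5(w=8)

Step 2: Apply Dijkstra's algorithm from vertex 6:
  Visit vertex 6 (distance=0)
    Update dist[1] = 3
    Update dist[4] = 7
    Update dist[5] = 8
  Visit vertex 1 (distance=3)
    Update dist[2] = 8
    Update dist[3] = 11
  Visit vertex 4 (distance=7)
  Visit vertex 2 (distance=8)

Step 3: Shortest path: 6 -> 1 -> 2
Total weight: 3 + 5 = 8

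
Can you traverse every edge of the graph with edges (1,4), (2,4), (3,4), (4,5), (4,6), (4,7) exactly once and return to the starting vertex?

Step 1: Find the degree of each vertex:
  deg(1) = 1
  deg(2) = 1
  deg(3) = 1
  deg(4) = 6
  deg(5) = 1
  deg(6) = 1
  deg(7) = 1

Step 2: Count vertices with odd degree:
  Odd-degree vertices: 1, 2, 3, 5, 6, 7 (6 total)

Step 3: Apply Euler's theorem:
  - Eulerian circuit exists iff graph is connected and all vertices have even degree
  - Eulerian path exists iff graph is connected and has 0 or 2 odd-degree vertices

Graph has 6 odd-degree vertices (need 0 or 2).
Neither Eulerian path nor Eulerian circuit exists.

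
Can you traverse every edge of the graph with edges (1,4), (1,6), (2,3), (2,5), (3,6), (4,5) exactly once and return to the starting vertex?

Step 1: Find the degree of each vertex:
  deg(1) = 2
  deg(2) = 2
  deg(3) = 2
  deg(4) = 2
  deg(5) = 2
  deg(6) = 2

Step 2: Count vertices with odd degree:
  All vertices have even degree (0 odd-degree vertices)

Step 3: Apply Euler's theorem:
  - Eulerian circuit exists iff graph is connected and all vertices have even degree
  - Eulerian path exists iff graph is connected and has 0 or 2 odd-degree vertices

Graph is connected with 0 odd-degree vertices.
Both Eulerian circuit and Eulerian path exist.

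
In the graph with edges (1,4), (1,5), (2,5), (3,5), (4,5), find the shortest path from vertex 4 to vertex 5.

Step 1: Build adjacency list:
  1: 4, 5
  2: 5
  3: 5
  4: 1, 5
  5: 1, 2, 3, 4

Step 2: BFS from vertex 4 to find shortest path to 5:
  vertex 1 reached at distance 1
  vertex 5 reached at distance 1

Step 3: Shortest path: 4 -> 5
Path length: 1 edge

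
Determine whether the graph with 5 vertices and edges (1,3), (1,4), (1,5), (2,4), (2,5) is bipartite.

Step 1: Attempt 2-coloring using BFS:
  Start at vertex 1, assign color 0
  Color vertex 3 with color 1 (neighbor of 1)
  Color vertex 4 with color 1 (neighbor of 1)
  Color vertex 5 with color 1 (neighbor of 1)
  Color vertex 2 with color 0 (neighbor of 4)

Step 2: 2-coloring succeeded. No conflicts found.
  Set A (color 0): {1, 2}
  Set B (color 1): {3, 4, 5}

The graph is bipartite with partition {1, 2}, {3, 4, 5}.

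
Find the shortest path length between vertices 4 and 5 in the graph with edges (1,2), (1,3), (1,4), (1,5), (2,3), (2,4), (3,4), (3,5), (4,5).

Step 1: Build adjacency list:
  1: 2, 3, 4, 5
  2: 1, 3, 4
  3: 1, 2, 4, 5
  4: 1, 2, 3, 5
  5: 1, 3, 4

Step 2: BFS from vertex 4 to find shortest path to 5:
  vertex 1 reached at distance 1
  vertex 2 reached at distance 1
  vertex 3 reached at distance 1
  vertex 5 reached at distance 1

Step 3: Shortest path: 4 -> 5
Path length: 1 edge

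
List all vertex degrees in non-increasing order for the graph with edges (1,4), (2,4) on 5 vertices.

Step 1: Count edges incident to each vertex:
  deg(1) = 1 (neighbors: 4)
  deg(2) = 1 (neighbors: 4)
  deg(3) = 0 (neighbors: none)
  deg(4) = 2 (neighbors: 1, 2)
  deg(5) = 0 (neighbors: none)

Step 2: Sort degrees in non-increasing order:
  Degrees: [1, 1, 0, 2, 0] -> sorted: [2, 1, 1, 0, 0]

Degree sequence: [2, 1, 1, 0, 0]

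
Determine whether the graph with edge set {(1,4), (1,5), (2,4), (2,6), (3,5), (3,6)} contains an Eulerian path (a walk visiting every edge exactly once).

Step 1: Find the degree of each vertex:
  deg(1) = 2
  deg(2) = 2
  deg(3) = 2
  deg(4) = 2
  deg(5) = 2
  deg(6) = 2

Step 2: Count vertices with odd degree:
  All vertices have even degree (0 odd-degree vertices)

Step 3: Apply Euler's theorem:
  - Eulerian circuit exists iff graph is connected and all vertices have even degree
  - Eulerian path exists iff graph is connected and has 0 or 2 odd-degree vertices

Graph is connected with 0 odd-degree vertices.
Both Eulerian circuit and Eulerian path exist.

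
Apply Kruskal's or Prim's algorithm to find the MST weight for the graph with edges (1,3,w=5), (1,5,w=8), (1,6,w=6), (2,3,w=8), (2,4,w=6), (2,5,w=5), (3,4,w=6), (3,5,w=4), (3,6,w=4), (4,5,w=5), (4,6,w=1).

Apply Kruskal's algorithm (sort edges by weight, add if no cycle):

Sorted edges by weight:
  (4,6) w=1
  (3,5) w=4
  (3,6) w=4
  (1,3) w=5
  (2,5) w=5
  (4,5) w=5
  (1,6) w=6
  (2,4) w=6
  (3,4) w=6
  (1,5) w=8
  (2,3) w=8

Add edge (4,6) w=1 -- no cycle. Running total: 1
Add edge (3,5) w=4 -- no cycle. Running total: 5
Add edge (3,6) w=4 -- no cycle. Running total: 9
Add edge (1,3) w=5 -- no cycle. Running total: 14
Add edge (2,5) w=5 -- no cycle. Running total: 19

MST edges: (4,6,w=1), (3,5,w=4), (3,6,w=4), (1,3,w=5), (2,5,w=5)
Total MST weight: 1 + 4 + 4 + 5 + 5 = 19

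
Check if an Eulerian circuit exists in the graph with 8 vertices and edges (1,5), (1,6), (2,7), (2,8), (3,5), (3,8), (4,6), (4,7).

Step 1: Find the degree of each vertex:
  deg(1) = 2
  deg(2) = 2
  deg(3) = 2
  deg(4) = 2
  deg(5) = 2
  deg(6) = 2
  deg(7) = 2
  deg(8) = 2

Step 2: Count vertices with odd degree:
  All vertices have even degree (0 odd-degree vertices)

Step 3: Apply Euler's theorem:
  - Eulerian circuit exists iff graph is connected and all vertices have even degree
  - Eulerian path exists iff graph is connected and has 0 or 2 odd-degree vertices

Graph is connected with 0 odd-degree vertices.
Both Eulerian circuit and Eulerian path exist.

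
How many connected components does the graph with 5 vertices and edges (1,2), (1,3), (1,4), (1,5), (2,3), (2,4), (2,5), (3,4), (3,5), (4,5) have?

Step 1: Build adjacency list from edges:
  1: 2, 3, 4, 5
  2: 1, 3, 4, 5
  3: 1, 2, 4, 5
  4: 1, 2, 3, 5
  5: 1, 2, 3, 4

Step 2: Run BFS/DFS from vertex 1:
  Visited: {1, 2, 3, 4, 5}
  Reached 5 of 5 vertices

Step 3: All 5 vertices reached from vertex 1, so the graph is connected.
Number of connected components: 1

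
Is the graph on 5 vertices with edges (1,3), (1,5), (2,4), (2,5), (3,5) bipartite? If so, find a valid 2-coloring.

Step 1: Attempt 2-coloring using BFS:
  Start at vertex 1, assign color 0
  Color vertex 3 with color 1 (neighbor of 1)
  Color vertex 5 with color 1 (neighbor of 1)

Step 2: Conflict found! Vertices 3 and 5 are adjacent but have the same color.
This means the graph contains an odd cycle.

The graph is NOT bipartite.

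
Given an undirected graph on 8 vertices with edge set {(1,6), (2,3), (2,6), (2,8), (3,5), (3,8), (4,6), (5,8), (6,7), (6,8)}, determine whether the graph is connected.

Step 1: Build adjacency list from edges:
  1: 6
  2: 3, 6, 8
  3: 2, 5, 8
  4: 6
  5: 3, 8
  6: 1, 2, 4, 7, 8
  7: 6
  8: 2, 3, 5, 6

Step 2: Run BFS/DFS from vertex 1:
  Visited: {1, 6, 2, 4, 7, 8, 3, 5}
  Reached 8 of 8 vertices

Step 3: All 8 vertices reached from vertex 1, so the graph is connected.
Answer: Yes, the graph is connected.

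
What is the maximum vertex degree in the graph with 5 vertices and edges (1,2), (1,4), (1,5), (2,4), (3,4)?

Step 1: Count edges incident to each vertex:
  deg(1) = 3 (neighbors: 2, 4, 5)
  deg(2) = 2 (neighbors: 1, 4)
  deg(3) = 1 (neighbors: 4)
  deg(4) = 3 (neighbors: 1, 2, 3)
  deg(5) = 1 (neighbors: 1)

Step 2: Find maximum:
  max(3, 2, 1, 3, 1) = 3 (vertex 1)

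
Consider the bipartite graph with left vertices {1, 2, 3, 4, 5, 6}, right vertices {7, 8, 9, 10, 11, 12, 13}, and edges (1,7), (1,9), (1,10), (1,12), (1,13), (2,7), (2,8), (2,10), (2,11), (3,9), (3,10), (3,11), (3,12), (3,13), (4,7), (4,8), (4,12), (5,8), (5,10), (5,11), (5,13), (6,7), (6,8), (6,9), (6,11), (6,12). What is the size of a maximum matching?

Step 1: List the neighbors of each left vertex:
  1: 7, 9, 10, 12, 13
  2: 7, 8, 10, 11
  3: 9, 10, 11, 12, 13
  4: 7, 8, 12
  5: 8, 10, 11, 13
  6: 7, 8, 9, 11, 12

Step 2: Greedily match left vertices, then look for augmenting paths:
  Match 1 -- 7
  Match 2 -- 8
  Match 3 -- 9
  Match 4 -- 12
  Match 5 -- 10
  Match 6 -- 11
  No augmenting path remains.

Step 3: Verify this is maximum:
  Matching size 6 = min(|L|, |R|) = min(6, 7), which is an upper bound, so this matching is maximum.

Maximum matching: {(1,7), (2,8), (3,9), (4,12), (5,10), (6,11)}
Size: 6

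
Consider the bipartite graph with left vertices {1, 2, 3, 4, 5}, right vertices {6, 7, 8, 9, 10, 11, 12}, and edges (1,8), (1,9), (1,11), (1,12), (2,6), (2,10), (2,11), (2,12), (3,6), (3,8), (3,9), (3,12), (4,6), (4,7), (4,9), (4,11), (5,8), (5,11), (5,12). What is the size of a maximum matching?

Step 1: List the neighbors of each left vertex:
  1: 8, 9, 11, 12
  2: 6, 10, 11, 12
  3: 6, 8, 9, 12
  4: 6, 7, 9, 11
  5: 8, 11, 12

Step 2: Greedily match left vertices, then look for augmenting paths:
  Match 1 -- 8
  Match 2 -- 6
  Match 3 -- 9
  Match 4 -- 7
  Match 5 -- 11
  No augmenting path remains.

Step 3: Verify this is maximum:
  Matching size 5 = min(|L|, |R|) = min(5, 7), which is an upper bound, so this matching is maximum.

Maximum matching: {(1,8), (2,6), (3,9), (4,7), (5,11)}
Size: 5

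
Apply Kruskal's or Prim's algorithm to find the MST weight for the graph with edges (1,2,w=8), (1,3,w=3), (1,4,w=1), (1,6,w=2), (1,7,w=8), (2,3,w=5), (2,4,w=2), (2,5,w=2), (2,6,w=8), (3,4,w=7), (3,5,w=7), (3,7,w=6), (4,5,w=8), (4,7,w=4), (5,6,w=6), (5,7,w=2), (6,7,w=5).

Apply Kruskal's algorithm (sort edges by weight, add if no cycle):

Sorted edges by weight:
  (1,4) w=1
  (1,6) w=2
  (2,4) w=2
  (2,5) w=2
  (5,7) w=2
  (1,3) w=3
  (4,7) w=4
  (2,3) w=5
  (6,7) w=5
  (3,7) w=6
  (5,6) w=6
  (3,5) w=7
  (3,4) w=7
  (1,7) w=8
  (1,2) w=8
  (2,6) w=8
  (4,5) w=8

Add edge (1,4) w=1 -- no cycle. Running total: 1
Add edge (1,6) w=2 -- no cycle. Running total: 3
Add edge (2,4) w=2 -- no cycle. Running total: 5
Add edge (2,5) w=2 -- no cycle. Running total: 7
Add edge (5,7) w=2 -- no cycle. Running total: 9
Add edge (1,3) w=3 -- no cycle. Running total: 12

MST edges: (1,4,w=1), (1,6,w=2), (2,4,w=2), (2,5,w=2), (5,7,w=2), (1,3,w=3)
Total MST weight: 1 + 2 + 2 + 2 + 2 + 3 = 12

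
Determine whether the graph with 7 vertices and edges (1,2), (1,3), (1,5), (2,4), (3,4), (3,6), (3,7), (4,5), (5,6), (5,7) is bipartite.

Step 1: Attempt 2-coloring using BFS:
  Start at vertex 1, assign color 0
  Color vertex 2 with color 1 (neighbor of 1)
  Color vertex 3 with color 1 (neighbor of 1)
  Color vertex 5 with color 1 (neighbor of 1)
  Color vertex 4 with color 0 (neighbor of 2)
  Color vertex 6 with color 0 (neighbor of 3)
  Color vertex 7 with color 0 (neighbor of 3)

Step 2: 2-coloring succeeded. No conflicts found.
  Set A (color 0): {1, 4, 6, 7}
  Set B (color 1): {2, 3, 5}

The graph is bipartite with partition {1, 4, 6, 7}, {2, 3, 5}.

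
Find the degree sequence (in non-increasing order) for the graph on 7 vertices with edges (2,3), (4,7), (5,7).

Step 1: Count edges incident to each vertex:
  deg(1) = 0 (neighbors: none)
  deg(2) = 1 (neighbors: 3)
  deg(3) = 1 (neighbors: 2)
  deg(4) = 1 (neighbors: 7)
  deg(5) = 1 (neighbors: 7)
  deg(6) = 0 (neighbors: none)
  deg(7) = 2 (neighbors: 4, 5)

Step 2: Sort degrees in non-increasing order:
  Degrees: [0, 1, 1, 1, 1, 0, 2] -> sorted: [2, 1, 1, 1, 1, 0, 0]

Degree sequence: [2, 1, 1, 1, 1, 0, 0]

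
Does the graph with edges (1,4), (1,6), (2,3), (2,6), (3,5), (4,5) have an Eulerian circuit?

Step 1: Find the degree of each vertex:
  deg(1) = 2
  deg(2) = 2
  deg(3) = 2
  deg(4) = 2
  deg(5) = 2
  deg(6) = 2

Step 2: Count vertices with odd degree:
  All vertices have even degree (0 odd-degree vertices)

Step 3: Apply Euler's theorem:
  - Eulerian circuit exists iff graph is connected and all vertices have even degree
  - Eulerian path exists iff graph is connected and has 0 or 2 odd-degree vertices

Graph is connected with 0 odd-degree vertices.
Both Eulerian circuit and Eulerian path exist.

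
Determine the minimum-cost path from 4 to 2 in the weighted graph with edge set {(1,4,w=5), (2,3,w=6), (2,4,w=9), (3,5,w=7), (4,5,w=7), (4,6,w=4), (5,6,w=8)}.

Step 1: Build adjacency list with weights:
  1: 4(w=5)
  2: 3(w=6), 4(w=9)
  3: 2(w=6), 5(w=7)
  4: 1(w=5), 2(w=9), 5(w=7), 6(w=4)
  5: 3(w=7), 4(w=7), 6(w=8)
  6: 4(w=4), 5(w=8)

Step 2: Apply Dijkstra's algorithm from vertex 4:
  Visit vertex 4 (distance=0)
    Update dist[1] = 5
    Update dist[2] = 9
    Update dist[5] = 7
    Update dist[6] = 4
  Visit vertex 6 (distance=4)
  Visit vertex 1 (distance=5)
  Visit vertex 5 (distance=7)
    Update dist[3] = 14
  Visit vertex 2 (distance=9)

Step 3: Shortest path: 4 -> 2
Total weight: 9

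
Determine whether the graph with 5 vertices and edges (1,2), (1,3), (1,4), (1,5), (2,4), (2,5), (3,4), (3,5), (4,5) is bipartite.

Step 1: Attempt 2-coloring using BFS:
  Start at vertex 1, assign color 0
  Color vertex 2 with color 1 (neighbor of 1)
  Color vertex 3 with color 1 (neighbor of 1)
  Color vertex 4 with color 1 (neighbor of 1)
  Color vertex 5 with color 1 (neighbor of 1)

Step 2: Conflict found! Vertices 2 and 4 are adjacent but have the same color.
This means the graph contains an odd cycle.

The graph is NOT bipartite.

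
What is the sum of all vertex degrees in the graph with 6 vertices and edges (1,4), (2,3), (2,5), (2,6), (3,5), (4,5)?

Step 1: Count edges incident to each vertex:
  deg(1) = 1 (neighbors: 4)
  deg(2) = 3 (neighbors: 3, 5, 6)
  deg(3) = 2 (neighbors: 2, 5)
  deg(4) = 2 (neighbors: 1, 5)
  deg(5) = 3 (neighbors: 2, 3, 4)
  deg(6) = 1 (neighbors: 2)

Step 2: Sum all degrees:
  1 + 3 + 2 + 2 + 3 + 1 = 12

Verification: sum of degrees = 2 * |E| = 2 * 6 = 12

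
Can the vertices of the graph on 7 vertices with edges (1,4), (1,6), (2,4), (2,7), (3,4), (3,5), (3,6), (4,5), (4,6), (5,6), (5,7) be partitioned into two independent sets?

Step 1: Attempt 2-coloring using BFS:
  Start at vertex 1, assign color 0
  Color vertex 4 with color 1 (neighbor of 1)
  Color vertex 6 with color 1 (neighbor of 1)
  Color vertex 2 with color 0 (neighbor of 4)
  Color vertex 3 with color 0 (neighbor of 4)
  Color vertex 5 with color 0 (neighbor of 4)

Step 2: Conflict found! Vertices 4 and 6 are adjacent but have the same color.
This means the graph contains an odd cycle.

The graph is NOT bipartite.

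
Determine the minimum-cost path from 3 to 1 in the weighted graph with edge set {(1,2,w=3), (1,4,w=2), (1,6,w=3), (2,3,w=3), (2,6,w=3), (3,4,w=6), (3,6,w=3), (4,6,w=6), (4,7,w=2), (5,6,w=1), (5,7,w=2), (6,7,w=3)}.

Step 1: Build adjacency list with weights:
  1: 2(w=3), 4(w=2), 6(w=3)
  2: 1(w=3), 3(w=3), 6(w=3)
  3: 2(w=3), 4(w=6), 6(w=3)
  4: 1(w=2), 3(w=6), 6(w=6), 7(w=2)
  5: 6(w=1), 7(w=2)
  6: 1(w=3), 2(w=3), 3(w=3), 4(w=6), 5(w=1), 7(w=3)
  7: 4(w=2), 5(w=2), 6(w=3)

Step 2: Apply Dijkstra's algorithm from vertex 3:
  Visit vertex 3 (distance=0)
    Update dist[2] = 3
    Update dist[4] = 6
    Update dist[6] = 3
  Visit vertex 2 (distance=3)
    Update dist[1] = 6
  Visit vertex 6 (distance=3)
    Update dist[5] = 4
    Update dist[7] = 6
  Visit vertex 5 (distance=4)
  Visit vertex 1 (distance=6)

Step 3: Shortest path: 3 -> 6 -> 1
Total weight: 3 + 3 = 6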